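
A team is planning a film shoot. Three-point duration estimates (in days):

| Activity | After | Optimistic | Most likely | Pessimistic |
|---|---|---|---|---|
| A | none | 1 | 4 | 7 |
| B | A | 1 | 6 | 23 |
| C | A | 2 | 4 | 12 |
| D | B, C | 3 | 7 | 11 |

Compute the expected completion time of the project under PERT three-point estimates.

te_A = (1 + 4·4 + 7)/6 = 24/6 = 4
te_B = (1 + 4·6 + 23)/6 = 48/6 = 8
te_C = (2 + 4·4 + 12)/6 = 30/6 = 5
te_D = (3 + 4·7 + 11)/6 = 42/6 = 7

Forward pass:
ES_A = 0; EF_A = 4
ES_B = 4; EF_B = 4+8 = 12
ES_C = 4; EF_C = 4+5 = 9
ES_D = max(EF_B=12, EF_C=9) = 12; EF_D = 12+7 = 19
Expected project duration μ = 19 days. Critical path: A → B → D.

19 days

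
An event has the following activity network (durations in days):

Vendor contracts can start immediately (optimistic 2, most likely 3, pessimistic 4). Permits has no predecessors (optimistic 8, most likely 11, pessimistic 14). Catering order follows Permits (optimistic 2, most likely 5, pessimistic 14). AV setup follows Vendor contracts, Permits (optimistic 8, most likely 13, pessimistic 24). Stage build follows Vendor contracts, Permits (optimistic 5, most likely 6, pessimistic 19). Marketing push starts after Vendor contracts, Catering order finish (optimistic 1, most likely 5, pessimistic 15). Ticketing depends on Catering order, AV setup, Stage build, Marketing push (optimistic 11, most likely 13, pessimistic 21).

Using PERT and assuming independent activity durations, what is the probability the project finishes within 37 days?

0.272

te_Vendor contracts = (2 + 4·3 + 4)/6 = 18/6 = 3; σ²_Vendor contracts = ((4−2)/6)² = 0.111
te_Permits = (8 + 4·11 + 14)/6 = 66/6 = 11; σ²_Permits = ((14−8)/6)² = 1.000
te_Catering order = (2 + 4·5 + 14)/6 = 36/6 = 6; σ²_Catering order = ((14−2)/6)² = 4.000
te_AV setup = (8 + 4·13 + 24)/6 = 84/6 = 14; σ²_AV setup = ((24−8)/6)² = 7.111
te_Stage build = (5 + 4·6 + 19)/6 = 48/6 = 8; σ²_Stage build = ((19−5)/6)² = 5.444
te_Marketing push = (1 + 4·5 + 15)/6 = 36/6 = 6; σ²_Marketing push = ((15−1)/6)² = 5.444
te_Ticketing = (11 + 4·13 + 21)/6 = 84/6 = 14; σ²_Ticketing = ((21−11)/6)² = 2.778

Forward pass:
ES_Vendor contracts = 0; EF_Vendor contracts = 3
ES_Permits = 0; EF_Permits = 11
ES_Catering order = 11; EF_Catering order = 11+6 = 17
ES_AV setup = max(EF_Vendor contracts=3, EF_Permits=11) = 11; EF_AV setup = 11+14 = 25
ES_Stage build = max(EF_Vendor contracts=3, EF_Permits=11) = 11; EF_Stage build = 11+8 = 19
ES_Marketing push = max(EF_Vendor contracts=3, EF_Catering order=17) = 17; EF_Marketing push = 17+6 = 23
ES_Ticketing = max(EF_Catering order=17, EF_AV setup=25, EF_Stage build=19, EF_Marketing push=23) = 25; EF_Ticketing = 25+14 = 39
Expected project duration μ = 39 days. Critical path: Permits → AV setup → Ticketing.

Variance along critical path = 1.000 + 7.111 + 2.778 = 10.889; σ = √10.889 = 3.300 days.
Z = (37 − 39) / 3.300 = -0.606
P(T ≤ 37) = Φ(-0.606) ≈ 0.272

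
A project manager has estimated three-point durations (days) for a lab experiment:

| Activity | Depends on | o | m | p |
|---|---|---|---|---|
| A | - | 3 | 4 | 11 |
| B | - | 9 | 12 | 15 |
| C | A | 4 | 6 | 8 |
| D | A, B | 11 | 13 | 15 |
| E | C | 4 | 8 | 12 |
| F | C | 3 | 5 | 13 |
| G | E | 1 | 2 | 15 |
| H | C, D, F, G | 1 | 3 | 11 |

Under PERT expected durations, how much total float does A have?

2 days

te_A = (3 + 4·4 + 11)/6 = 30/6 = 5
te_B = (9 + 4·12 + 15)/6 = 72/6 = 12
te_C = (4 + 4·6 + 8)/6 = 36/6 = 6
te_D = (11 + 4·13 + 15)/6 = 78/6 = 13
te_E = (4 + 4·8 + 12)/6 = 48/6 = 8
te_F = (3 + 4·5 + 13)/6 = 36/6 = 6
te_G = (1 + 4·2 + 15)/6 = 24/6 = 4
te_H = (1 + 4·3 + 11)/6 = 24/6 = 4

Forward pass:
ES_A = 0; EF_A = 5
ES_B = 0; EF_B = 12
ES_C = 5; EF_C = 5+6 = 11
ES_D = max(EF_A=5, EF_B=12) = 12; EF_D = 12+13 = 25
ES_E = 11; EF_E = 11+8 = 19
ES_F = 11; EF_F = 11+6 = 17
ES_G = 19; EF_G = 19+4 = 23
ES_H = max(EF_C=11, EF_D=25, EF_F=17, EF_G=23) = 25; EF_H = 25+4 = 29
Expected project duration μ = 29 days. Critical path: B → D → H.

Backward pass:
LF_H = 29; LS_H = 29−4 = 25
LF_G = LS_H = 25; LS_G = 25−4 = 21
LF_F = LS_H = 25; LS_F = 25−6 = 19
LF_E = LS_G = 21; LS_E = 21−8 = 13
LF_D = LS_H = 25; LS_D = 25−13 = 12
LF_C = min(LS_E=13, LS_F=19, LS_H=25) = 13; LS_C = 13−6 = 7
LF_B = LS_D = 12; LS_B = 12−12 = 0
LF_A = min(LS_C=7, LS_D=12) = 7; LS_A = 7−5 = 2
Slack_A = LS_A − ES_A = 2 − 0 = 2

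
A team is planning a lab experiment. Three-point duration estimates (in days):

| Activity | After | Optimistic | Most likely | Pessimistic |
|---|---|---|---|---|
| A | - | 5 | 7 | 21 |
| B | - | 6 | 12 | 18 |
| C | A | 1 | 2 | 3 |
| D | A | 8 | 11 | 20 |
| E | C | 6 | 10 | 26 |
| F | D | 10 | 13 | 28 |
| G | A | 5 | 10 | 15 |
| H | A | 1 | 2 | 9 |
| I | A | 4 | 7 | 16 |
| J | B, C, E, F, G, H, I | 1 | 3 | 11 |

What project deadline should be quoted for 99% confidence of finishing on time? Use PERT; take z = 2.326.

te_A = (5 + 4·7 + 21)/6 = 54/6 = 9; σ²_A = ((21−5)/6)² = 7.111
te_B = (6 + 4·12 + 18)/6 = 72/6 = 12; σ²_B = ((18−6)/6)² = 4.000
te_C = (1 + 4·2 + 3)/6 = 12/6 = 2; σ²_C = ((3−1)/6)² = 0.111
te_D = (8 + 4·11 + 20)/6 = 72/6 = 12; σ²_D = ((20−8)/6)² = 4.000
te_E = (6 + 4·10 + 26)/6 = 72/6 = 12; σ²_E = ((26−6)/6)² = 11.111
te_F = (10 + 4·13 + 28)/6 = 90/6 = 15; σ²_F = ((28−10)/6)² = 9.000
te_G = (5 + 4·10 + 15)/6 = 60/6 = 10; σ²_G = ((15−5)/6)² = 2.778
te_H = (1 + 4·2 + 9)/6 = 18/6 = 3; σ²_H = ((9−1)/6)² = 1.778
te_I = (4 + 4·7 + 16)/6 = 48/6 = 8; σ²_I = ((16−4)/6)² = 4.000
te_J = (1 + 4·3 + 11)/6 = 24/6 = 4; σ²_J = ((11−1)/6)² = 2.778

Forward pass:
ES_A = 0; EF_A = 9
ES_B = 0; EF_B = 12
ES_C = 9; EF_C = 9+2 = 11
ES_D = 9; EF_D = 9+12 = 21
ES_E = 11; EF_E = 11+12 = 23
ES_F = 21; EF_F = 21+15 = 36
ES_G = 9; EF_G = 9+10 = 19
ES_H = 9; EF_H = 9+3 = 12
ES_I = 9; EF_I = 9+8 = 17
ES_J = max(EF_B=12, EF_C=11, EF_E=23, EF_F=36, EF_G=19, EF_H=12, EF_I=17) = 36; EF_J = 36+4 = 40
Expected project duration μ = 40 days. Critical path: A → D → F → J.

Variance along critical path = 7.111 + 4.000 + 9.000 + 2.778 = 22.889; σ = 4.784 days.
D = μ + z·σ = 40 + 2.326·4.784 = 51.1 days

51.1 days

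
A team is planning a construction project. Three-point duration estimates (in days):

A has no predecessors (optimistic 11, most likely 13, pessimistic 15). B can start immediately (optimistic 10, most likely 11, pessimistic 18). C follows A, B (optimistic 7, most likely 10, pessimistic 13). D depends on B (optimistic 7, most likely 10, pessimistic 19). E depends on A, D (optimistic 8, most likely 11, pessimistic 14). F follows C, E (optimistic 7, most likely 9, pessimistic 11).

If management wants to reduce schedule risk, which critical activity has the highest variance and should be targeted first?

te_A = (11 + 4·13 + 15)/6 = 78/6 = 13; σ²_A = ((15−11)/6)² = 0.444
te_B = (10 + 4·11 + 18)/6 = 72/6 = 12; σ²_B = ((18−10)/6)² = 1.778
te_C = (7 + 4·10 + 13)/6 = 60/6 = 10; σ²_C = ((13−7)/6)² = 1.000
te_D = (7 + 4·10 + 19)/6 = 66/6 = 11; σ²_D = ((19−7)/6)² = 4.000
te_E = (8 + 4·11 + 14)/6 = 66/6 = 11; σ²_E = ((14−8)/6)² = 1.000
te_F = (7 + 4·9 + 11)/6 = 54/6 = 9; σ²_F = ((11−7)/6)² = 0.444

Forward pass:
ES_A = 0; EF_A = 13
ES_B = 0; EF_B = 12
ES_C = max(EF_A=13, EF_B=12) = 13; EF_C = 13+10 = 23
ES_D = 12; EF_D = 12+11 = 23
ES_E = max(EF_A=13, EF_D=23) = 23; EF_E = 23+11 = 34
ES_F = max(EF_C=23, EF_E=34) = 34; EF_F = 34+9 = 43
Expected project duration μ = 43 days. Critical path: B → D → E → F.

Variances on critical path: σ²_B=1.778, σ²_D=4.000, σ²_E=1.000, σ²_F=0.444.
Largest is σ²_D = 4.000.

D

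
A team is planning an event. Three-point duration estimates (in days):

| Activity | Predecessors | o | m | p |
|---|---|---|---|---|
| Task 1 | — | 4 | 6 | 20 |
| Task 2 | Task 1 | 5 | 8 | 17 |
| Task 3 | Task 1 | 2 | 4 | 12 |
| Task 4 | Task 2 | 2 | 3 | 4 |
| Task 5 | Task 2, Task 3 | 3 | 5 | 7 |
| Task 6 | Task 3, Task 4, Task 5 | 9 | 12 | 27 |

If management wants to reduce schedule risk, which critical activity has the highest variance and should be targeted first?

Task 6

te_Task 1 = (4 + 4·6 + 20)/6 = 48/6 = 8; σ²_Task 1 = ((20−4)/6)² = 7.111
te_Task 2 = (5 + 4·8 + 17)/6 = 54/6 = 9; σ²_Task 2 = ((17−5)/6)² = 4.000
te_Task 3 = (2 + 4·4 + 12)/6 = 30/6 = 5; σ²_Task 3 = ((12−2)/6)² = 2.778
te_Task 4 = (2 + 4·3 + 4)/6 = 18/6 = 3; σ²_Task 4 = ((4−2)/6)² = 0.111
te_Task 5 = (3 + 4·5 + 7)/6 = 30/6 = 5; σ²_Task 5 = ((7−3)/6)² = 0.444
te_Task 6 = (9 + 4·12 + 27)/6 = 84/6 = 14; σ²_Task 6 = ((27−9)/6)² = 9.000

Forward pass:
ES_Task 1 = 0; EF_Task 1 = 8
ES_Task 2 = 8; EF_Task 2 = 8+9 = 17
ES_Task 3 = 8; EF_Task 3 = 8+5 = 13
ES_Task 4 = 17; EF_Task 4 = 17+3 = 20
ES_Task 5 = max(EF_Task 2=17, EF_Task 3=13) = 17; EF_Task 5 = 17+5 = 22
ES_Task 6 = max(EF_Task 3=13, EF_Task 4=20, EF_Task 5=22) = 22; EF_Task 6 = 22+14 = 36
Expected project duration μ = 36 days. Critical path: Task 1 → Task 2 → Task 5 → Task 6.

Variances on critical path: σ²_Task 1=7.111, σ²_Task 2=4.000, σ²_Task 5=0.444, σ²_Task 6=9.000.
Largest is σ²_Task 6 = 9.000.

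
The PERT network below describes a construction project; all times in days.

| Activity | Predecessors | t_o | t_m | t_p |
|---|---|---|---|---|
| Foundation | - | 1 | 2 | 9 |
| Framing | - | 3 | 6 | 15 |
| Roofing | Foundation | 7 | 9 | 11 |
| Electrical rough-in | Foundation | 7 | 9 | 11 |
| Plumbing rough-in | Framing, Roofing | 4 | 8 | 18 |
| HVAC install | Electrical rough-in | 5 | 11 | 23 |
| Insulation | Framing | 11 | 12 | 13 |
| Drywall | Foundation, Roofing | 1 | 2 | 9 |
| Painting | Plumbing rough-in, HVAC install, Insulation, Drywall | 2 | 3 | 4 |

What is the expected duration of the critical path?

te_Foundation = (1 + 4·2 + 9)/6 = 18/6 = 3
te_Framing = (3 + 4·6 + 15)/6 = 42/6 = 7
te_Roofing = (7 + 4·9 + 11)/6 = 54/6 = 9
te_Electrical rough-in = (7 + 4·9 + 11)/6 = 54/6 = 9
te_Plumbing rough-in = (4 + 4·8 + 18)/6 = 54/6 = 9
te_HVAC install = (5 + 4·11 + 23)/6 = 72/6 = 12
te_Insulation = (11 + 4·12 + 13)/6 = 72/6 = 12
te_Drywall = (1 + 4·2 + 9)/6 = 18/6 = 3
te_Painting = (2 + 4·3 + 4)/6 = 18/6 = 3

Forward pass:
ES_Foundation = 0; EF_Foundation = 3
ES_Framing = 0; EF_Framing = 7
ES_Roofing = 3; EF_Roofing = 3+9 = 12
ES_Electrical rough-in = 3; EF_Electrical rough-in = 3+9 = 12
ES_Plumbing rough-in = max(EF_Framing=7, EF_Roofing=12) = 12; EF_Plumbing rough-in = 12+9 = 21
ES_HVAC install = 12; EF_HVAC install = 12+12 = 24
ES_Insulation = 7; EF_Insulation = 7+12 = 19
ES_Drywall = max(EF_Foundation=3, EF_Roofing=12) = 12; EF_Drywall = 12+3 = 15
ES_Painting = max(EF_Plumbing rough-in=21, EF_HVAC install=24, EF_Insulation=19, EF_Drywall=15) = 24; EF_Painting = 24+3 = 27
Expected project duration μ = 27 days. Critical path: Foundation → Electrical rough-in → HVAC install → Painting.

27 days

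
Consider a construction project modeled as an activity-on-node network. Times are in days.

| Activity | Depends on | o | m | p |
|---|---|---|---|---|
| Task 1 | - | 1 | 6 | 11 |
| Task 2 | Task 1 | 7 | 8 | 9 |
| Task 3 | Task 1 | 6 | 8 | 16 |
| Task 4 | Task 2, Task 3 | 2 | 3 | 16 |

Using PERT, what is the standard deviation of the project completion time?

3.32 days

te_Task 1 = (1 + 4·6 + 11)/6 = 36/6 = 6; σ²_Task 1 = ((11−1)/6)² = 2.778
te_Task 2 = (7 + 4·8 + 9)/6 = 48/6 = 8; σ²_Task 2 = ((9−7)/6)² = 0.111
te_Task 3 = (6 + 4·8 + 16)/6 = 54/6 = 9; σ²_Task 3 = ((16−6)/6)² = 2.778
te_Task 4 = (2 + 4·3 + 16)/6 = 30/6 = 5; σ²_Task 4 = ((16−2)/6)² = 5.444

Forward pass:
ES_Task 1 = 0; EF_Task 1 = 6
ES_Task 2 = 6; EF_Task 2 = 6+8 = 14
ES_Task 3 = 6; EF_Task 3 = 6+9 = 15
ES_Task 4 = max(EF_Task 2=14, EF_Task 3=15) = 15; EF_Task 4 = 15+5 = 20
Expected project duration μ = 20 days. Critical path: Task 1 → Task 3 → Task 4.

Variance along critical path = 2.778 + 2.778 + 5.444 = 11.000
σ = √11.000 = 3.317 days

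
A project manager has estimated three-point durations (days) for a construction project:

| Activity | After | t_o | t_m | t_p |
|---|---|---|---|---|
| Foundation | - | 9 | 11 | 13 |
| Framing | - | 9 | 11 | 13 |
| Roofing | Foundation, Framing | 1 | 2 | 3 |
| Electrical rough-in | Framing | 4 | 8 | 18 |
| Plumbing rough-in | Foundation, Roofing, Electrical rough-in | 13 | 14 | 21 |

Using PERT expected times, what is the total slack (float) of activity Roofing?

7 days

te_Foundation = (9 + 4·11 + 13)/6 = 66/6 = 11
te_Framing = (9 + 4·11 + 13)/6 = 66/6 = 11
te_Roofing = (1 + 4·2 + 3)/6 = 12/6 = 2
te_Electrical rough-in = (4 + 4·8 + 18)/6 = 54/6 = 9
te_Plumbing rough-in = (13 + 4·14 + 21)/6 = 90/6 = 15

Forward pass:
ES_Foundation = 0; EF_Foundation = 11
ES_Framing = 0; EF_Framing = 11
ES_Roofing = max(EF_Foundation=11, EF_Framing=11) = 11; EF_Roofing = 11+2 = 13
ES_Electrical rough-in = 11; EF_Electrical rough-in = 11+9 = 20
ES_Plumbing rough-in = max(EF_Foundation=11, EF_Roofing=13, EF_Electrical rough-in=20) = 20; EF_Plumbing rough-in = 20+15 = 35
Expected project duration μ = 35 days. Critical path: Framing → Electrical rough-in → Plumbing rough-in.

Backward pass:
LF_Plumbing rough-in = 35; LS_Plumbing rough-in = 35−15 = 20
LF_Electrical rough-in = LS_Plumbing rough-in = 20; LS_Electrical rough-in = 20−9 = 11
LF_Roofing = LS_Plumbing rough-in = 20; LS_Roofing = 20−2 = 18
LF_Framing = min(LS_Roofing=18, LS_Electrical rough-in=11) = 11; LS_Framing = 11−11 = 0
LF_Foundation = min(LS_Roofing=18, LS_Plumbing rough-in=20) = 18; LS_Foundation = 18−11 = 7
Slack_Roofing = LS_Roofing − ES_Roofing = 18 − 11 = 7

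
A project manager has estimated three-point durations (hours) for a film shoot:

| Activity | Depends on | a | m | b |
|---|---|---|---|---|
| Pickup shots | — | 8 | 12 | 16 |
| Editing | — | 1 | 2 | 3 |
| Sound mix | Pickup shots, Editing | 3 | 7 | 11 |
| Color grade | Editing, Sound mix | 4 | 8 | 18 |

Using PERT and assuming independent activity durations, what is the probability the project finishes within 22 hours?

0.023

te_Pickup shots = (8 + 4·12 + 16)/6 = 72/6 = 12; σ²_Pickup shots = ((16−8)/6)² = 1.778
te_Editing = (1 + 4·2 + 3)/6 = 12/6 = 2; σ²_Editing = ((3−1)/6)² = 0.111
te_Sound mix = (3 + 4·7 + 11)/6 = 42/6 = 7; σ²_Sound mix = ((11−3)/6)² = 1.778
te_Color grade = (4 + 4·8 + 18)/6 = 54/6 = 9; σ²_Color grade = ((18−4)/6)² = 5.444

Forward pass:
ES_Pickup shots = 0; EF_Pickup shots = 12
ES_Editing = 0; EF_Editing = 2
ES_Sound mix = max(EF_Pickup shots=12, EF_Editing=2) = 12; EF_Sound mix = 12+7 = 19
ES_Color grade = max(EF_Editing=2, EF_Sound mix=19) = 19; EF_Color grade = 19+9 = 28
Expected project duration μ = 28 hours. Critical path: Pickup shots → Sound mix → Color grade.

Variance along critical path = 1.778 + 1.778 + 5.444 = 9.000; σ = √9.000 = 3.000 hours.
Z = (22 − 28) / 3.000 = -2.000
P(T ≤ 22) = Φ(-2.000) ≈ 0.023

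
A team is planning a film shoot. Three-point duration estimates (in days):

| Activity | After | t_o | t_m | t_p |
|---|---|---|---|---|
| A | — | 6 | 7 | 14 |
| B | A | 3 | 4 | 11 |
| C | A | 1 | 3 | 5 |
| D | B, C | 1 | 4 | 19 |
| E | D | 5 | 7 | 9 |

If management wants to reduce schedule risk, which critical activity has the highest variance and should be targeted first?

D

te_A = (6 + 4·7 + 14)/6 = 48/6 = 8; σ²_A = ((14−6)/6)² = 1.778
te_B = (3 + 4·4 + 11)/6 = 30/6 = 5; σ²_B = ((11−3)/6)² = 1.778
te_C = (1 + 4·3 + 5)/6 = 18/6 = 3; σ²_C = ((5−1)/6)² = 0.444
te_D = (1 + 4·4 + 19)/6 = 36/6 = 6; σ²_D = ((19−1)/6)² = 9.000
te_E = (5 + 4·7 + 9)/6 = 42/6 = 7; σ²_E = ((9−5)/6)² = 0.444

Forward pass:
ES_A = 0; EF_A = 8
ES_B = 8; EF_B = 8+5 = 13
ES_C = 8; EF_C = 8+3 = 11
ES_D = max(EF_B=13, EF_C=11) = 13; EF_D = 13+6 = 19
ES_E = 19; EF_E = 19+7 = 26
Expected project duration μ = 26 days. Critical path: A → B → D → E.

Variances on critical path: σ²_A=1.778, σ²_B=1.778, σ²_D=9.000, σ²_E=0.444.
Largest is σ²_D = 9.000.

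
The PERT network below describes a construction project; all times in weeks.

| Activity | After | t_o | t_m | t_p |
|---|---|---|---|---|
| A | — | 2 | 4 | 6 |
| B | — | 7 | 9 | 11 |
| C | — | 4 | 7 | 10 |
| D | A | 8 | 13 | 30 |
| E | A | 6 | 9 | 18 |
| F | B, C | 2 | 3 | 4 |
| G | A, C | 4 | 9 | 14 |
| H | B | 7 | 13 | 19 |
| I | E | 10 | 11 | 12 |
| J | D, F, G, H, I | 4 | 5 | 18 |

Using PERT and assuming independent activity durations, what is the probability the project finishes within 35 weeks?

0.829

te_A = (2 + 4·4 + 6)/6 = 24/6 = 4; σ²_A = ((6−2)/6)² = 0.444
te_B = (7 + 4·9 + 11)/6 = 54/6 = 9; σ²_B = ((11−7)/6)² = 0.444
te_C = (4 + 4·7 + 10)/6 = 42/6 = 7; σ²_C = ((10−4)/6)² = 1.000
te_D = (8 + 4·13 + 30)/6 = 90/6 = 15; σ²_D = ((30−8)/6)² = 13.444
te_E = (6 + 4·9 + 18)/6 = 60/6 = 10; σ²_E = ((18−6)/6)² = 4.000
te_F = (2 + 4·3 + 4)/6 = 18/6 = 3; σ²_F = ((4−2)/6)² = 0.111
te_G = (4 + 4·9 + 14)/6 = 54/6 = 9; σ²_G = ((14−4)/6)² = 2.778
te_H = (7 + 4·13 + 19)/6 = 78/6 = 13; σ²_H = ((19−7)/6)² = 4.000
te_I = (10 + 4·11 + 12)/6 = 66/6 = 11; σ²_I = ((12−10)/6)² = 0.111
te_J = (4 + 4·5 + 18)/6 = 42/6 = 7; σ²_J = ((18−4)/6)² = 5.444

Forward pass:
ES_A = 0; EF_A = 4
ES_B = 0; EF_B = 9
ES_C = 0; EF_C = 7
ES_D = 4; EF_D = 4+15 = 19
ES_E = 4; EF_E = 4+10 = 14
ES_F = max(EF_B=9, EF_C=7) = 9; EF_F = 9+3 = 12
ES_G = max(EF_A=4, EF_C=7) = 7; EF_G = 7+9 = 16
ES_H = 9; EF_H = 9+13 = 22
ES_I = 14; EF_I = 14+11 = 25
ES_J = max(EF_D=19, EF_F=12, EF_G=16, EF_H=22, EF_I=25) = 25; EF_J = 25+7 = 32
Expected project duration μ = 32 weeks. Critical path: A → E → I → J.

Variance along critical path = 0.444 + 4.000 + 0.111 + 5.444 = 10.000; σ = √10.000 = 3.162 weeks.
Z = (35 − 32) / 3.162 = 0.949
P(T ≤ 35) = Φ(0.949) ≈ 0.829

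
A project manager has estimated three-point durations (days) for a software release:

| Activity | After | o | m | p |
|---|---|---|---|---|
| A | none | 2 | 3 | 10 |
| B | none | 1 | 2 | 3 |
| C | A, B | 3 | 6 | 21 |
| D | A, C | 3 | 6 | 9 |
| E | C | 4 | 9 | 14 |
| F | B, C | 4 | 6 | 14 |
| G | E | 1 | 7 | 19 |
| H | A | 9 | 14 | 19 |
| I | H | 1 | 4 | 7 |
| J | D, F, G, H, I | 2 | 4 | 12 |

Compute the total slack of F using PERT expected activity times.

te_A = (2 + 4·3 + 10)/6 = 24/6 = 4
te_B = (1 + 4·2 + 3)/6 = 12/6 = 2
te_C = (3 + 4·6 + 21)/6 = 48/6 = 8
te_D = (3 + 4·6 + 9)/6 = 36/6 = 6
te_E = (4 + 4·9 + 14)/6 = 54/6 = 9
te_F = (4 + 4·6 + 14)/6 = 42/6 = 7
te_G = (1 + 4·7 + 19)/6 = 48/6 = 8
te_H = (9 + 4·14 + 19)/6 = 84/6 = 14
te_I = (1 + 4·4 + 7)/6 = 24/6 = 4
te_J = (2 + 4·4 + 12)/6 = 30/6 = 5

Forward pass:
ES_A = 0; EF_A = 4
ES_B = 0; EF_B = 2
ES_C = max(EF_A=4, EF_B=2) = 4; EF_C = 4+8 = 12
ES_D = max(EF_A=4, EF_C=12) = 12; EF_D = 12+6 = 18
ES_E = 12; EF_E = 12+9 = 21
ES_F = max(EF_B=2, EF_C=12) = 12; EF_F = 12+7 = 19
ES_G = 21; EF_G = 21+8 = 29
ES_H = 4; EF_H = 4+14 = 18
ES_I = 18; EF_I = 18+4 = 22
ES_J = max(EF_D=18, EF_F=19, EF_G=29, EF_H=18, EF_I=22) = 29; EF_J = 29+5 = 34
Expected project duration μ = 34 days. Critical path: A → C → E → G → J.

Backward pass:
LF_J = 34; LS_J = 34−5 = 29
LF_I = LS_J = 29; LS_I = 29−4 = 25
LF_H = min(LS_I=25, LS_J=29) = 25; LS_H = 25−14 = 11
LF_G = LS_J = 29; LS_G = 29−8 = 21
LF_F = LS_J = 29; LS_F = 29−7 = 22
LF_E = LS_G = 21; LS_E = 21−9 = 12
LF_D = LS_J = 29; LS_D = 29−6 = 23
LF_C = min(LS_D=23, LS_E=12, LS_F=22) = 12; LS_C = 12−8 = 4
LF_B = min(LS_C=4, LS_F=22) = 4; LS_B = 4−2 = 2
LF_A = min(LS_C=4, LS_D=23, LS_H=11) = 4; LS_A = 4−4 = 0
Slack_F = LS_F − ES_F = 22 − 12 = 10

10 days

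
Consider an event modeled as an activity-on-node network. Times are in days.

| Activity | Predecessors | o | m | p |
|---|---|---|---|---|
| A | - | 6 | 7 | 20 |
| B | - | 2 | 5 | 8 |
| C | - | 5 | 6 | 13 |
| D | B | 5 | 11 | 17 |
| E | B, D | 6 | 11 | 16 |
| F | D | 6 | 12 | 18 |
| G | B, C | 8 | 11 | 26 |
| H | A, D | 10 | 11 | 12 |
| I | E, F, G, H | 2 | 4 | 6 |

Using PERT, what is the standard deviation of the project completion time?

3.07 days

te_A = (6 + 4·7 + 20)/6 = 54/6 = 9; σ²_A = ((20−6)/6)² = 5.444
te_B = (2 + 4·5 + 8)/6 = 30/6 = 5; σ²_B = ((8−2)/6)² = 1.000
te_C = (5 + 4·6 + 13)/6 = 42/6 = 7; σ²_C = ((13−5)/6)² = 1.778
te_D = (5 + 4·11 + 17)/6 = 66/6 = 11; σ²_D = ((17−5)/6)² = 4.000
te_E = (6 + 4·11 + 16)/6 = 66/6 = 11; σ²_E = ((16−6)/6)² = 2.778
te_F = (6 + 4·12 + 18)/6 = 72/6 = 12; σ²_F = ((18−6)/6)² = 4.000
te_G = (8 + 4·11 + 26)/6 = 78/6 = 13; σ²_G = ((26−8)/6)² = 9.000
te_H = (10 + 4·11 + 12)/6 = 66/6 = 11; σ²_H = ((12−10)/6)² = 0.111
te_I = (2 + 4·4 + 6)/6 = 24/6 = 4; σ²_I = ((6−2)/6)² = 0.444

Forward pass:
ES_A = 0; EF_A = 9
ES_B = 0; EF_B = 5
ES_C = 0; EF_C = 7
ES_D = 5; EF_D = 5+11 = 16
ES_E = max(EF_B=5, EF_D=16) = 16; EF_E = 16+11 = 27
ES_F = 16; EF_F = 16+12 = 28
ES_G = max(EF_B=5, EF_C=7) = 7; EF_G = 7+13 = 20
ES_H = max(EF_A=9, EF_D=16) = 16; EF_H = 16+11 = 27
ES_I = max(EF_E=27, EF_F=28, EF_G=20, EF_H=27) = 28; EF_I = 28+4 = 32
Expected project duration μ = 32 days. Critical path: B → D → F → I.

Variance along critical path = 1.000 + 4.000 + 4.000 + 0.444 = 9.444
σ = √9.444 = 3.073 days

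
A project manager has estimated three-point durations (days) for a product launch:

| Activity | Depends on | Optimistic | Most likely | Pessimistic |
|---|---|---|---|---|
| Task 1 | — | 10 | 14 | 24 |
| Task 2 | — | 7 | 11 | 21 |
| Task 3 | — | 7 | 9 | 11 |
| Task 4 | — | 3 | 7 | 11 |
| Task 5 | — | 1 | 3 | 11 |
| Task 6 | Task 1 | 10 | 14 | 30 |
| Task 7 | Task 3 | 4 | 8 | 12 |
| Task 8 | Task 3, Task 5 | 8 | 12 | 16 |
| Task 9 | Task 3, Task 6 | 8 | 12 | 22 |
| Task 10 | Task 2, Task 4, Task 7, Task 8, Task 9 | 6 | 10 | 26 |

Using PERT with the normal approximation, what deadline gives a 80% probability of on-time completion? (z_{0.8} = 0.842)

te_Task 1 = (10 + 4·14 + 24)/6 = 90/6 = 15; σ²_Task 1 = ((24−10)/6)² = 5.444
te_Task 2 = (7 + 4·11 + 21)/6 = 72/6 = 12; σ²_Task 2 = ((21−7)/6)² = 5.444
te_Task 3 = (7 + 4·9 + 11)/6 = 54/6 = 9; σ²_Task 3 = ((11−7)/6)² = 0.444
te_Task 4 = (3 + 4·7 + 11)/6 = 42/6 = 7; σ²_Task 4 = ((11−3)/6)² = 1.778
te_Task 5 = (1 + 4·3 + 11)/6 = 24/6 = 4; σ²_Task 5 = ((11−1)/6)² = 2.778
te_Task 6 = (10 + 4·14 + 30)/6 = 96/6 = 16; σ²_Task 6 = ((30−10)/6)² = 11.111
te_Task 7 = (4 + 4·8 + 12)/6 = 48/6 = 8; σ²_Task 7 = ((12−4)/6)² = 1.778
te_Task 8 = (8 + 4·12 + 16)/6 = 72/6 = 12; σ²_Task 8 = ((16−8)/6)² = 1.778
te_Task 9 = (8 + 4·12 + 22)/6 = 78/6 = 13; σ²_Task 9 = ((22−8)/6)² = 5.444
te_Task 10 = (6 + 4·10 + 26)/6 = 72/6 = 12; σ²_Task 10 = ((26−6)/6)² = 11.111

Forward pass:
ES_Task 1 = 0; EF_Task 1 = 15
ES_Task 2 = 0; EF_Task 2 = 12
ES_Task 3 = 0; EF_Task 3 = 9
ES_Task 4 = 0; EF_Task 4 = 7
ES_Task 5 = 0; EF_Task 5 = 4
ES_Task 6 = 15; EF_Task 6 = 15+16 = 31
ES_Task 7 = 9; EF_Task 7 = 9+8 = 17
ES_Task 8 = max(EF_Task 3=9, EF_Task 5=4) = 9; EF_Task 8 = 9+12 = 21
ES_Task 9 = max(EF_Task 3=9, EF_Task 6=31) = 31; EF_Task 9 = 31+13 = 44
ES_Task 10 = max(EF_Task 2=12, EF_Task 4=7, EF_Task 7=17, EF_Task 8=21, EF_Task 9=44) = 44; EF_Task 10 = 44+12 = 56
Expected project duration μ = 56 days. Critical path: Task 1 → Task 6 → Task 9 → Task 10.

Variance along critical path = 5.444 + 11.111 + 5.444 + 11.111 = 33.111; σ = 5.754 days.
D = μ + z·σ = 56 + 0.842·5.754 = 60.8 days

60.8 days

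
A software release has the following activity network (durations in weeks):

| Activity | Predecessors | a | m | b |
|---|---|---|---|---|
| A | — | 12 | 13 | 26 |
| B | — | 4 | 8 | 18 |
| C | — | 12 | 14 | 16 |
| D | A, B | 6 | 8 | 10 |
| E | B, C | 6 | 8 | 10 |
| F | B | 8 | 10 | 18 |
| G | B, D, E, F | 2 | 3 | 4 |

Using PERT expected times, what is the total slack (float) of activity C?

te_A = (12 + 4·13 + 26)/6 = 90/6 = 15
te_B = (4 + 4·8 + 18)/6 = 54/6 = 9
te_C = (12 + 4·14 + 16)/6 = 84/6 = 14
te_D = (6 + 4·8 + 10)/6 = 48/6 = 8
te_E = (6 + 4·8 + 10)/6 = 48/6 = 8
te_F = (8 + 4·10 + 18)/6 = 66/6 = 11
te_G = (2 + 4·3 + 4)/6 = 18/6 = 3

Forward pass:
ES_A = 0; EF_A = 15
ES_B = 0; EF_B = 9
ES_C = 0; EF_C = 14
ES_D = max(EF_A=15, EF_B=9) = 15; EF_D = 15+8 = 23
ES_E = max(EF_B=9, EF_C=14) = 14; EF_E = 14+8 = 22
ES_F = 9; EF_F = 9+11 = 20
ES_G = max(EF_B=9, EF_D=23, EF_E=22, EF_F=20) = 23; EF_G = 23+3 = 26
Expected project duration μ = 26 weeks. Critical path: A → D → G.

Backward pass:
LF_G = 26; LS_G = 26−3 = 23
LF_F = LS_G = 23; LS_F = 23−11 = 12
LF_E = LS_G = 23; LS_E = 23−8 = 15
LF_D = LS_G = 23; LS_D = 23−8 = 15
LF_C = LS_E = 15; LS_C = 15−14 = 1
LF_B = min(LS_D=15, LS_E=15, LS_F=12, LS_G=23) = 12; LS_B = 12−9 = 3
LF_A = LS_D = 15; LS_A = 15−15 = 0
Slack_C = LS_C − ES_C = 1 − 0 = 1

1 weeks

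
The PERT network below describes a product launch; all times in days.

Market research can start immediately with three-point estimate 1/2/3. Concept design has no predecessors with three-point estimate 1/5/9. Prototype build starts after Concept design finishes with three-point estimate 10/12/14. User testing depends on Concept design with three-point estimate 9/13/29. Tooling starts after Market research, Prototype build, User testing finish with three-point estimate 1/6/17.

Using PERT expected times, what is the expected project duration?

te_Market research = (1 + 4·2 + 3)/6 = 12/6 = 2
te_Concept design = (1 + 4·5 + 9)/6 = 30/6 = 5
te_Prototype build = (10 + 4·12 + 14)/6 = 72/6 = 12
te_User testing = (9 + 4·13 + 29)/6 = 90/6 = 15
te_Tooling = (1 + 4·6 + 17)/6 = 42/6 = 7

Forward pass:
ES_Market research = 0; EF_Market research = 2
ES_Concept design = 0; EF_Concept design = 5
ES_Prototype build = 5; EF_Prototype build = 5+12 = 17
ES_User testing = 5; EF_User testing = 5+15 = 20
ES_Tooling = max(EF_Market research=2, EF_Prototype build=17, EF_User testing=20) = 20; EF_Tooling = 20+7 = 27
Expected project duration μ = 27 days. Critical path: Concept design → User testing → Tooling.

27 days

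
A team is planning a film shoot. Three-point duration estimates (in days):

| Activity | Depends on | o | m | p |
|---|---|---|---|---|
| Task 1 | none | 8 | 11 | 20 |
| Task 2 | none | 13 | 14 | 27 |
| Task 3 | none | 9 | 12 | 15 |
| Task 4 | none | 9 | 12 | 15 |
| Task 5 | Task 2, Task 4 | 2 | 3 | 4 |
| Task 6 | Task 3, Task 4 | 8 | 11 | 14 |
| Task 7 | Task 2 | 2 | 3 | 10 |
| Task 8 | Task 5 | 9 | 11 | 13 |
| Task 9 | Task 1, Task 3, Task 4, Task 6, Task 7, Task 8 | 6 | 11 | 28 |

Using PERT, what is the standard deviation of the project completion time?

te_Task 1 = (8 + 4·11 + 20)/6 = 72/6 = 12; σ²_Task 1 = ((20−8)/6)² = 4.000
te_Task 2 = (13 + 4·14 + 27)/6 = 96/6 = 16; σ²_Task 2 = ((27−13)/6)² = 5.444
te_Task 3 = (9 + 4·12 + 15)/6 = 72/6 = 12; σ²_Task 3 = ((15−9)/6)² = 1.000
te_Task 4 = (9 + 4·12 + 15)/6 = 72/6 = 12; σ²_Task 4 = ((15−9)/6)² = 1.000
te_Task 5 = (2 + 4·3 + 4)/6 = 18/6 = 3; σ²_Task 5 = ((4−2)/6)² = 0.111
te_Task 6 = (8 + 4·11 + 14)/6 = 66/6 = 11; σ²_Task 6 = ((14−8)/6)² = 1.000
te_Task 7 = (2 + 4·3 + 10)/6 = 24/6 = 4; σ²_Task 7 = ((10−2)/6)² = 1.778
te_Task 8 = (9 + 4·11 + 13)/6 = 66/6 = 11; σ²_Task 8 = ((13−9)/6)² = 0.444
te_Task 9 = (6 + 4·11 + 28)/6 = 78/6 = 13; σ²_Task 9 = ((28−6)/6)² = 13.444

Forward pass:
ES_Task 1 = 0; EF_Task 1 = 12
ES_Task 2 = 0; EF_Task 2 = 16
ES_Task 3 = 0; EF_Task 3 = 12
ES_Task 4 = 0; EF_Task 4 = 12
ES_Task 5 = max(EF_Task 2=16, EF_Task 4=12) = 16; EF_Task 5 = 16+3 = 19
ES_Task 6 = max(EF_Task 3=12, EF_Task 4=12) = 12; EF_Task 6 = 12+11 = 23
ES_Task 7 = 16; EF_Task 7 = 16+4 = 20
ES_Task 8 = 19; EF_Task 8 = 19+11 = 30
ES_Task 9 = max(EF_Task 1=12, EF_Task 3=12, EF_Task 4=12, EF_Task 6=23, EF_Task 7=20, EF_Task 8=30) = 30; EF_Task 9 = 30+13 = 43
Expected project duration μ = 43 days. Critical path: Task 2 → Task 5 → Task 8 → Task 9.

Variance along critical path = 5.444 + 0.111 + 0.444 + 13.444 = 19.444
σ = √19.444 = 4.410 days

4.41 days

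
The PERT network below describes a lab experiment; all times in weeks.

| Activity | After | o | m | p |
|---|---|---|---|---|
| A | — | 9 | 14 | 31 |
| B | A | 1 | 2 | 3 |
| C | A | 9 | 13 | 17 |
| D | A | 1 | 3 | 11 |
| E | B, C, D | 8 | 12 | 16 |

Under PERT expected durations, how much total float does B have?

11 weeks

te_A = (9 + 4·14 + 31)/6 = 96/6 = 16
te_B = (1 + 4·2 + 3)/6 = 12/6 = 2
te_C = (9 + 4·13 + 17)/6 = 78/6 = 13
te_D = (1 + 4·3 + 11)/6 = 24/6 = 4
te_E = (8 + 4·12 + 16)/6 = 72/6 = 12

Forward pass:
ES_A = 0; EF_A = 16
ES_B = 16; EF_B = 16+2 = 18
ES_C = 16; EF_C = 16+13 = 29
ES_D = 16; EF_D = 16+4 = 20
ES_E = max(EF_B=18, EF_C=29, EF_D=20) = 29; EF_E = 29+12 = 41
Expected project duration μ = 41 weeks. Critical path: A → C → E.

Backward pass:
LF_E = 41; LS_E = 41−12 = 29
LF_D = LS_E = 29; LS_D = 29−4 = 25
LF_C = LS_E = 29; LS_C = 29−13 = 16
LF_B = LS_E = 29; LS_B = 29−2 = 27
LF_A = min(LS_B=27, LS_C=16, LS_D=25) = 16; LS_A = 16−16 = 0
Slack_B = LS_B − ES_B = 27 − 16 = 11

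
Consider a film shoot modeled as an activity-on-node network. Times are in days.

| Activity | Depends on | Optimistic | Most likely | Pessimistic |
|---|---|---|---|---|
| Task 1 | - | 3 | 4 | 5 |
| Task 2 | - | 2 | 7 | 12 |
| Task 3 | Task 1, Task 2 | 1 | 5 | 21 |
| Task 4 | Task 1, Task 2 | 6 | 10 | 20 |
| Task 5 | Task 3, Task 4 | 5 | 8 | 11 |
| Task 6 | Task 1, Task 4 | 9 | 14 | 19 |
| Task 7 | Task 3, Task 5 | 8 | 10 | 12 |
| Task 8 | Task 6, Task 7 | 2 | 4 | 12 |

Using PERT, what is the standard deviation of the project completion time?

3.53 days

te_Task 1 = (3 + 4·4 + 5)/6 = 24/6 = 4; σ²_Task 1 = ((5−3)/6)² = 0.111
te_Task 2 = (2 + 4·7 + 12)/6 = 42/6 = 7; σ²_Task 2 = ((12−2)/6)² = 2.778
te_Task 3 = (1 + 4·5 + 21)/6 = 42/6 = 7; σ²_Task 3 = ((21−1)/6)² = 11.111
te_Task 4 = (6 + 4·10 + 20)/6 = 66/6 = 11; σ²_Task 4 = ((20−6)/6)² = 5.444
te_Task 5 = (5 + 4·8 + 11)/6 = 48/6 = 8; σ²_Task 5 = ((11−5)/6)² = 1.000
te_Task 6 = (9 + 4·14 + 19)/6 = 84/6 = 14; σ²_Task 6 = ((19−9)/6)² = 2.778
te_Task 7 = (8 + 4·10 + 12)/6 = 60/6 = 10; σ²_Task 7 = ((12−8)/6)² = 0.444
te_Task 8 = (2 + 4·4 + 12)/6 = 30/6 = 5; σ²_Task 8 = ((12−2)/6)² = 2.778

Forward pass:
ES_Task 1 = 0; EF_Task 1 = 4
ES_Task 2 = 0; EF_Task 2 = 7
ES_Task 3 = max(EF_Task 1=4, EF_Task 2=7) = 7; EF_Task 3 = 7+7 = 14
ES_Task 4 = max(EF_Task 1=4, EF_Task 2=7) = 7; EF_Task 4 = 7+11 = 18
ES_Task 5 = max(EF_Task 3=14, EF_Task 4=18) = 18; EF_Task 5 = 18+8 = 26
ES_Task 6 = max(EF_Task 1=4, EF_Task 4=18) = 18; EF_Task 6 = 18+14 = 32
ES_Task 7 = max(EF_Task 3=14, EF_Task 5=26) = 26; EF_Task 7 = 26+10 = 36
ES_Task 8 = max(EF_Task 6=32, EF_Task 7=36) = 36; EF_Task 8 = 36+5 = 41
Expected project duration μ = 41 days. Critical path: Task 2 → Task 4 → Task 5 → Task 7 → Task 8.

Variance along critical path = 2.778 + 5.444 + 1.000 + 0.444 + 2.778 = 12.444
σ = √12.444 = 3.528 days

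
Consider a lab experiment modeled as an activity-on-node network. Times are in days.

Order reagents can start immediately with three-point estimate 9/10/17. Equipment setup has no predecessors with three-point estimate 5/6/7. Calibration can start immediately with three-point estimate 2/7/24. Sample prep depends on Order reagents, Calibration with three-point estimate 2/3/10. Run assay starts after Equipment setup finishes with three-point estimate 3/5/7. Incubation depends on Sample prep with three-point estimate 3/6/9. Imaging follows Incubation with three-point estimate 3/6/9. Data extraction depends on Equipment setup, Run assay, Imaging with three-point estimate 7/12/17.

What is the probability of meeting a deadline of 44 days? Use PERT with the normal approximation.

te_Order reagents = (9 + 4·10 + 17)/6 = 66/6 = 11; σ²_Order reagents = ((17−9)/6)² = 1.778
te_Equipment setup = (5 + 4·6 + 7)/6 = 36/6 = 6; σ²_Equipment setup = ((7−5)/6)² = 0.111
te_Calibration = (2 + 4·7 + 24)/6 = 54/6 = 9; σ²_Calibration = ((24−2)/6)² = 13.444
te_Sample prep = (2 + 4·3 + 10)/6 = 24/6 = 4; σ²_Sample prep = ((10−2)/6)² = 1.778
te_Run assay = (3 + 4·5 + 7)/6 = 30/6 = 5; σ²_Run assay = ((7−3)/6)² = 0.444
te_Incubation = (3 + 4·6 + 9)/6 = 36/6 = 6; σ²_Incubation = ((9−3)/6)² = 1.000
te_Imaging = (3 + 4·6 + 9)/6 = 36/6 = 6; σ²_Imaging = ((9−3)/6)² = 1.000
te_Data extraction = (7 + 4·12 + 17)/6 = 72/6 = 12; σ²_Data extraction = ((17−7)/6)² = 2.778

Forward pass:
ES_Order reagents = 0; EF_Order reagents = 11
ES_Equipment setup = 0; EF_Equipment setup = 6
ES_Calibration = 0; EF_Calibration = 9
ES_Sample prep = max(EF_Order reagents=11, EF_Calibration=9) = 11; EF_Sample prep = 11+4 = 15
ES_Run assay = 6; EF_Run assay = 6+5 = 11
ES_Incubation = 15; EF_Incubation = 15+6 = 21
ES_Imaging = 21; EF_Imaging = 21+6 = 27
ES_Data extraction = max(EF_Equipment setup=6, EF_Run assay=11, EF_Imaging=27) = 27; EF_Data extraction = 27+12 = 39
Expected project duration μ = 39 days. Critical path: Order reagents → Sample prep → Incubation → Imaging → Data extraction.

Variance along critical path = 1.778 + 1.778 + 1.000 + 1.000 + 2.778 = 8.333; σ = √8.333 = 2.887 days.
Z = (44 − 39) / 2.887 = 1.732
P(T ≤ 44) = Φ(1.732) ≈ 0.958

0.958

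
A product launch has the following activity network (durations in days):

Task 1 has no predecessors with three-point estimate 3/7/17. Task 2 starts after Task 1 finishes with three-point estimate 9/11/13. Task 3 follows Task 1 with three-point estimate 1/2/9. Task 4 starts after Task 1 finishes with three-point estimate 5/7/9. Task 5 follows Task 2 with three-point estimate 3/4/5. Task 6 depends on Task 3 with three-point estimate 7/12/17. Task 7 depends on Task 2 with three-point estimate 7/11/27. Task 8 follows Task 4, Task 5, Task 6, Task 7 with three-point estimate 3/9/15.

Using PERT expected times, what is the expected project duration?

41 days

te_Task 1 = (3 + 4·7 + 17)/6 = 48/6 = 8
te_Task 2 = (9 + 4·11 + 13)/6 = 66/6 = 11
te_Task 3 = (1 + 4·2 + 9)/6 = 18/6 = 3
te_Task 4 = (5 + 4·7 + 9)/6 = 42/6 = 7
te_Task 5 = (3 + 4·4 + 5)/6 = 24/6 = 4
te_Task 6 = (7 + 4·12 + 17)/6 = 72/6 = 12
te_Task 7 = (7 + 4·11 + 27)/6 = 78/6 = 13
te_Task 8 = (3 + 4·9 + 15)/6 = 54/6 = 9

Forward pass:
ES_Task 1 = 0; EF_Task 1 = 8
ES_Task 2 = 8; EF_Task 2 = 8+11 = 19
ES_Task 3 = 8; EF_Task 3 = 8+3 = 11
ES_Task 4 = 8; EF_Task 4 = 8+7 = 15
ES_Task 5 = 19; EF_Task 5 = 19+4 = 23
ES_Task 6 = 11; EF_Task 6 = 11+12 = 23
ES_Task 7 = 19; EF_Task 7 = 19+13 = 32
ES_Task 8 = max(EF_Task 4=15, EF_Task 5=23, EF_Task 6=23, EF_Task 7=32) = 32; EF_Task 8 = 32+9 = 41
Expected project duration μ = 41 days. Critical path: Task 1 → Task 2 → Task 7 → Task 8.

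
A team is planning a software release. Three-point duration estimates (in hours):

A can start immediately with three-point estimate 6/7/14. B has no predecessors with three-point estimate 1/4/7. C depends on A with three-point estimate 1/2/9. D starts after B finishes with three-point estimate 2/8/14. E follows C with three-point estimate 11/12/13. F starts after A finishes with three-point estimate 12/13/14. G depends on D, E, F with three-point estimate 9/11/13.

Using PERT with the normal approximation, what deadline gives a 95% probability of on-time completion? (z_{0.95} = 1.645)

37.3 hours

te_A = (6 + 4·7 + 14)/6 = 48/6 = 8; σ²_A = ((14−6)/6)² = 1.778
te_B = (1 + 4·4 + 7)/6 = 24/6 = 4; σ²_B = ((7−1)/6)² = 1.000
te_C = (1 + 4·2 + 9)/6 = 18/6 = 3; σ²_C = ((9−1)/6)² = 1.778
te_D = (2 + 4·8 + 14)/6 = 48/6 = 8; σ²_D = ((14−2)/6)² = 4.000
te_E = (11 + 4·12 + 13)/6 = 72/6 = 12; σ²_E = ((13−11)/6)² = 0.111
te_F = (12 + 4·13 + 14)/6 = 78/6 = 13; σ²_F = ((14−12)/6)² = 0.111
te_G = (9 + 4·11 + 13)/6 = 66/6 = 11; σ²_G = ((13−9)/6)² = 0.444

Forward pass:
ES_A = 0; EF_A = 8
ES_B = 0; EF_B = 4
ES_C = 8; EF_C = 8+3 = 11
ES_D = 4; EF_D = 4+8 = 12
ES_E = 11; EF_E = 11+12 = 23
ES_F = 8; EF_F = 8+13 = 21
ES_G = max(EF_D=12, EF_E=23, EF_F=21) = 23; EF_G = 23+11 = 34
Expected project duration μ = 34 hours. Critical path: A → C → E → G.

Variance along critical path = 1.778 + 1.778 + 0.111 + 0.444 = 4.111; σ = 2.028 hours.
D = μ + z·σ = 34 + 1.645·2.028 = 37.3 hours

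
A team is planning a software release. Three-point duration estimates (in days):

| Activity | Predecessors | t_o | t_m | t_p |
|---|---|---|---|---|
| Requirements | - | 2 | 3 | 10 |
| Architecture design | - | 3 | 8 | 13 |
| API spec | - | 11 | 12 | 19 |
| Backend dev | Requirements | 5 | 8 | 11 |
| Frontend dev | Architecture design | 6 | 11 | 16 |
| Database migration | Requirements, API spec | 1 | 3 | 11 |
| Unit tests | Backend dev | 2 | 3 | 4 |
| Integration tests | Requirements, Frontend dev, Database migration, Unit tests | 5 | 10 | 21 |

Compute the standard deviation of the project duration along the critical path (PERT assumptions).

te_Requirements = (2 + 4·3 + 10)/6 = 24/6 = 4; σ²_Requirements = ((10−2)/6)² = 1.778
te_Architecture design = (3 + 4·8 + 13)/6 = 48/6 = 8; σ²_Architecture design = ((13−3)/6)² = 2.778
te_API spec = (11 + 4·12 + 19)/6 = 78/6 = 13; σ²_API spec = ((19−11)/6)² = 1.778
te_Backend dev = (5 + 4·8 + 11)/6 = 48/6 = 8; σ²_Backend dev = ((11−5)/6)² = 1.000
te_Frontend dev = (6 + 4·11 + 16)/6 = 66/6 = 11; σ²_Frontend dev = ((16−6)/6)² = 2.778
te_Database migration = (1 + 4·3 + 11)/6 = 24/6 = 4; σ²_Database migration = ((11−1)/6)² = 2.778
te_Unit tests = (2 + 4·3 + 4)/6 = 18/6 = 3; σ²_Unit tests = ((4−2)/6)² = 0.111
te_Integration tests = (5 + 4·10 + 21)/6 = 66/6 = 11; σ²_Integration tests = ((21−5)/6)² = 7.111

Forward pass:
ES_Requirements = 0; EF_Requirements = 4
ES_Architecture design = 0; EF_Architecture design = 8
ES_API spec = 0; EF_API spec = 13
ES_Backend dev = 4; EF_Backend dev = 4+8 = 12
ES_Frontend dev = 8; EF_Frontend dev = 8+11 = 19
ES_Database migration = max(EF_Requirements=4, EF_API spec=13) = 13; EF_Database migration = 13+4 = 17
ES_Unit tests = 12; EF_Unit tests = 12+3 = 15
ES_Integration tests = max(EF_Requirements=4, EF_Frontend dev=19, EF_Database migration=17, EF_Unit tests=15) = 19; EF_Integration tests = 19+11 = 30
Expected project duration μ = 30 days. Critical path: Architecture design → Frontend dev → Integration tests.

Variance along critical path = 2.778 + 2.778 + 7.111 = 12.667
σ = √12.667 = 3.559 days

3.56 days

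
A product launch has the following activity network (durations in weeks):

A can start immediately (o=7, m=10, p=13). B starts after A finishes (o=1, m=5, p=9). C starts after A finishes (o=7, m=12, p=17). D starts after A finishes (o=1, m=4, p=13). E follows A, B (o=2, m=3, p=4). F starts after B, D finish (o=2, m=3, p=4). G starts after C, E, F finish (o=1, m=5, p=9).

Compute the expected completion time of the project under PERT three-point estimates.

27 weeks

te_A = (7 + 4·10 + 13)/6 = 60/6 = 10
te_B = (1 + 4·5 + 9)/6 = 30/6 = 5
te_C = (7 + 4·12 + 17)/6 = 72/6 = 12
te_D = (1 + 4·4 + 13)/6 = 30/6 = 5
te_E = (2 + 4·3 + 4)/6 = 18/6 = 3
te_F = (2 + 4·3 + 4)/6 = 18/6 = 3
te_G = (1 + 4·5 + 9)/6 = 30/6 = 5

Forward pass:
ES_A = 0; EF_A = 10
ES_B = 10; EF_B = 10+5 = 15
ES_C = 10; EF_C = 10+12 = 22
ES_D = 10; EF_D = 10+5 = 15
ES_E = max(EF_A=10, EF_B=15) = 15; EF_E = 15+3 = 18
ES_F = max(EF_B=15, EF_D=15) = 15; EF_F = 15+3 = 18
ES_G = max(EF_C=22, EF_E=18, EF_F=18) = 22; EF_G = 22+5 = 27
Expected project duration μ = 27 weeks. Critical path: A → C → G.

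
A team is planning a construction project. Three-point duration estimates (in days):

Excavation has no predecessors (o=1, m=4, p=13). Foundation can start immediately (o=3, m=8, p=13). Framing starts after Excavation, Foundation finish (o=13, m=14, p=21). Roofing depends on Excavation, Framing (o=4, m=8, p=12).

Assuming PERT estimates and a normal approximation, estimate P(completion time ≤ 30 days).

te_Excavation = (1 + 4·4 + 13)/6 = 30/6 = 5; σ²_Excavation = ((13−1)/6)² = 4.000
te_Foundation = (3 + 4·8 + 13)/6 = 48/6 = 8; σ²_Foundation = ((13−3)/6)² = 2.778
te_Framing = (13 + 4·14 + 21)/6 = 90/6 = 15; σ²_Framing = ((21−13)/6)² = 1.778
te_Roofing = (4 + 4·8 + 12)/6 = 48/6 = 8; σ²_Roofing = ((12−4)/6)² = 1.778

Forward pass:
ES_Excavation = 0; EF_Excavation = 5
ES_Foundation = 0; EF_Foundation = 8
ES_Framing = max(EF_Excavation=5, EF_Foundation=8) = 8; EF_Framing = 8+15 = 23
ES_Roofing = max(EF_Excavation=5, EF_Framing=23) = 23; EF_Roofing = 23+8 = 31
Expected project duration μ = 31 days. Critical path: Foundation → Framing → Roofing.

Variance along critical path = 2.778 + 1.778 + 1.778 = 6.333; σ = √6.333 = 2.517 days.
Z = (30 − 31) / 2.517 = -0.397
P(T ≤ 30) = Φ(-0.397) ≈ 0.346

0.346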